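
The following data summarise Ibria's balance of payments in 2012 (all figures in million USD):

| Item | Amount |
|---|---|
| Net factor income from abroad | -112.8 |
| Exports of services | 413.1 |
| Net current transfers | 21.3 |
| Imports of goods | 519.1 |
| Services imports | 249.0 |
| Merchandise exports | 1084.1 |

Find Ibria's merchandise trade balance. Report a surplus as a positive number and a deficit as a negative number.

Goods balance = 1084.1 - 519.1 = 565.0

565.0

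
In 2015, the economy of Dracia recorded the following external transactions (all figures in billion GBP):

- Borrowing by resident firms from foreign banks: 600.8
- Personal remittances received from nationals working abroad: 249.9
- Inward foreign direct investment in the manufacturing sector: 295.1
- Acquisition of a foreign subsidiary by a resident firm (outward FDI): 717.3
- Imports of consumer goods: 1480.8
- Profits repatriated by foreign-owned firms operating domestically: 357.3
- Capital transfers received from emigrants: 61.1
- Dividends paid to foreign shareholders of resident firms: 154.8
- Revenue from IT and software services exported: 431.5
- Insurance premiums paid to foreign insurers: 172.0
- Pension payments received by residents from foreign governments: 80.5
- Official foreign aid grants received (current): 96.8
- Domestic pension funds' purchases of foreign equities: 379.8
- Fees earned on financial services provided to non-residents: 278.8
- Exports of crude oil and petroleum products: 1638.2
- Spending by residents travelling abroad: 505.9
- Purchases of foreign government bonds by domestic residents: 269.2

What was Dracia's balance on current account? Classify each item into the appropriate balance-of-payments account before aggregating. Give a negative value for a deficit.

Goods: 1638.2 - 1480.8 = 157.4
Services: 431.5 - 172.0 - 505.9 + 278.8 = 32.4
Primary income: -154.8 - 357.3 = -512.1
Secondary income: 249.9 + 80.5 + 96.8 = 427.2
Current account = 157.4 + 32.4 + (-512.1) + 427.2 = 104.9
(Excluded from the current account — financial account: borrowing by resident firms from foreign banks 600.8, inward foreign direct investment in the manufacturing sector 295.1, acquisition of a foreign subsidiary by a resident firm (outward FDI) 717.3, domestic pension funds' purchases of foreign equities 379.8, purchases of foreign government bonds by domestic residents 269.2; capital account: capital transfers received from emigrants 61.1.)

104.9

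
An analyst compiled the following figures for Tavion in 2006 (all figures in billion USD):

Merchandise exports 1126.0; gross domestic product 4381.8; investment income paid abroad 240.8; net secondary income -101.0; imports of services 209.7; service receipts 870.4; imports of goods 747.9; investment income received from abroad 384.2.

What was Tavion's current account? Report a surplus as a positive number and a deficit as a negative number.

1081.2

Goods balance = 1126.0 - 747.9 = 378.1
Services balance = 870.4 - 209.7 = 660.7
Trade balance (goods + services) = 378.1 + 660.7 = 1038.8
Net primary income = 384.2 - 240.8 = 143.4
Net secondary income = -101.0
Current account = 1038.8 + 143.4 + (-101.0) = 1081.2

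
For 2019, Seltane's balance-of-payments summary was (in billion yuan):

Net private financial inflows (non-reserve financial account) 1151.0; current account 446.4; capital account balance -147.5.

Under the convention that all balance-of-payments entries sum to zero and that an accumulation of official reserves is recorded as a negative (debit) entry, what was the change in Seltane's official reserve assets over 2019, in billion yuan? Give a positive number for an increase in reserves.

Official reserve transactions balance = -(446.4 + (-147.5) + 1151.0) = -1449.9
An accumulation of reserves is recorded as a debit (negative entry), so the change in the stock of reserves is the negative of that balance.
Change in official reserves = -(-1449.9) = 1449.9

1449.9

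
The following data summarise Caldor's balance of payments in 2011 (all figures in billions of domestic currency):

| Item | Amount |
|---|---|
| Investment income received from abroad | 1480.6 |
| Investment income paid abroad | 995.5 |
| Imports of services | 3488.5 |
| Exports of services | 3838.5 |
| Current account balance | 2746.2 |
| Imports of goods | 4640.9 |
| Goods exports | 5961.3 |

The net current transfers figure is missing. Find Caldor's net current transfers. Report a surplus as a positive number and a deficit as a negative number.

590.7

Current account = goods balance + services balance + net primary income + net secondary income
Sum of the known components = 2155.5
Net current transfers = CA - (known components) = 2746.2 - 2155.5 = 590.7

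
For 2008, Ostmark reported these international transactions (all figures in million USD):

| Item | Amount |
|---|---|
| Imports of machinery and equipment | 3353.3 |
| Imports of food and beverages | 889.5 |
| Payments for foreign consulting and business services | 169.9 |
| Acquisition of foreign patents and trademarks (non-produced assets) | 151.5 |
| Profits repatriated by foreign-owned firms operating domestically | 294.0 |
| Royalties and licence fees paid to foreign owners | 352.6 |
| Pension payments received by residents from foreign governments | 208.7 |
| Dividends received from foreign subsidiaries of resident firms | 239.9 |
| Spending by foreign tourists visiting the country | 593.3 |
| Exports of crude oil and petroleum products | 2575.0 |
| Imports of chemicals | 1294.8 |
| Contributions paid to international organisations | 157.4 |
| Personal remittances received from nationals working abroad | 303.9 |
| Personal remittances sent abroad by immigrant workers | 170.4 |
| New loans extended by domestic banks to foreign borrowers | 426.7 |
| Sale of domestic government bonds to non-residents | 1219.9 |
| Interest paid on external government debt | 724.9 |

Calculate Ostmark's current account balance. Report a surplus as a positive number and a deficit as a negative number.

-3486.0

Goods: -889.5 - 1294.8 + 2575.0 - 3353.3 = -2962.6
Services: -169.9 + 593.3 - 352.6 = 70.8
Primary income: -294.0 + 239.9 - 724.9 = -779.0
Secondary income: -170.4 - 157.4 + 303.9 + 208.7 = 184.8
Current account = (-2962.6) + 70.8 + (-779.0) + 184.8 = -3486.0
(Excluded from the current account — capital account: acquisition of foreign patents and trademarks (non-produced assets) 151.5; financial account: new loans extended by domestic banks to foreign borrowers 426.7, sale of domestic government bonds to non-residents 1219.9.)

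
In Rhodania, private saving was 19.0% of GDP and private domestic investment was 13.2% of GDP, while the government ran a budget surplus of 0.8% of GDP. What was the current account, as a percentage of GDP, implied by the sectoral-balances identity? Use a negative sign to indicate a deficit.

6.6

By the sectoral-balances identity, CA = (S_private - I) + (T - G).
Private balance = 19.0 - 13.2 = 5.8
Government balance (T - G) = 0.8
CA = 5.8 + 0.8 = 6.6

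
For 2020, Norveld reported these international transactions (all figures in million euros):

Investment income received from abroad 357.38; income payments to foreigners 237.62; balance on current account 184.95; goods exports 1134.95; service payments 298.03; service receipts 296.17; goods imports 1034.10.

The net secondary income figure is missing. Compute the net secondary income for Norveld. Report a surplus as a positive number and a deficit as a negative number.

Current account = goods balance + services balance + net primary income + net secondary income
Sum of the known components = 218.75
Net secondary income = CA - (known components) = 184.95 - 218.75 = -33.80

-33.80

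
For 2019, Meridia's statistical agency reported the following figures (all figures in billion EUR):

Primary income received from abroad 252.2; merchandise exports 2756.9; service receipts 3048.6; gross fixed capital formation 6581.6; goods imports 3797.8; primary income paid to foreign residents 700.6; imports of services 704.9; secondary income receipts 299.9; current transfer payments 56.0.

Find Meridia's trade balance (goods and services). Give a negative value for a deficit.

1302.8

Goods balance = 2756.9 - 3797.8 = -1040.9
Services balance = 3048.6 - 704.9 = 2343.7
Trade balance (goods + services) = -1040.9 + 2343.7 = 1302.8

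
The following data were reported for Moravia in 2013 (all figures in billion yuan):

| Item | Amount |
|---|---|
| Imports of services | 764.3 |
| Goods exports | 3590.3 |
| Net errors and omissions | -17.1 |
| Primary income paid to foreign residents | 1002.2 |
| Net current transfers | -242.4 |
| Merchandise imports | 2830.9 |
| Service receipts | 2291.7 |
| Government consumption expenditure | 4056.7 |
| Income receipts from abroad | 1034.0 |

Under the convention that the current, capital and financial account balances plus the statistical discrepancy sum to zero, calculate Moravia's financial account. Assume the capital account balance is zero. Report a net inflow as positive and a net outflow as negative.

-2059.1

Goods balance = 3590.3 - 2830.9 = 759.4
Services balance = 2291.7 - 764.3 = 1527.4
Trade balance (goods + services) = 759.4 + 1527.4 = 2286.8
Net primary income = 1034.0 - 1002.2 = 31.8
Net secondary income = -242.4
Current account = 2286.8 + 31.8 + (-242.4) = 2076.2
Financial account = -(2076.2 + (-17.1)) = -2059.1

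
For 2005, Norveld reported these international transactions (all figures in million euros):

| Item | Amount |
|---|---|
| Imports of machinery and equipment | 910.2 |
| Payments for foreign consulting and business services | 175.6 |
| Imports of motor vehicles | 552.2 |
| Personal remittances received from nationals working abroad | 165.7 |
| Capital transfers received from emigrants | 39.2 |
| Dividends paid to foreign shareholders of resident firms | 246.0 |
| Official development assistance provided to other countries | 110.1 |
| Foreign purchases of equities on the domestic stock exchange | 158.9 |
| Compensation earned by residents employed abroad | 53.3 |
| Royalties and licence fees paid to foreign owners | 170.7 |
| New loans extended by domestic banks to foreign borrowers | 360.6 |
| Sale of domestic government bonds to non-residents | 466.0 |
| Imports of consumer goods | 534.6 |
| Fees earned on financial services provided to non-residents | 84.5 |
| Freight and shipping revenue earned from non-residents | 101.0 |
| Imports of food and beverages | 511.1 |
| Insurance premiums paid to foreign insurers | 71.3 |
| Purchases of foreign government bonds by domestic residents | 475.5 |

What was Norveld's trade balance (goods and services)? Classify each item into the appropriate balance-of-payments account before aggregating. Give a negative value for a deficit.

Goods: -534.6 - 552.2 - 511.1 - 910.2 = -2508.1
Services: -170.7 + 84.5 + 101.0 - 71.3 - 175.6 = -232.1
Trade balance = -2508.1 + (-232.1) = -2740.2
(Excluded from the trade balance — secondary income: personal remittances received from nationals working abroad 165.7, official development assistance provided to other countries 110.1; capital account: capital transfers received from emigrants 39.2; primary income: dividends paid to foreign shareholders of resident firms 246.0, compensation earned by residents employed abroad 53.3; financial account: foreign purchases of equities on the domestic stock exchange 158.9, new loans extended by domestic banks to foreign borrowers 360.6, sale of domestic government bonds to non-residents 466.0, purchases of foreign government bonds by domestic residents 475.5.)

-2740.2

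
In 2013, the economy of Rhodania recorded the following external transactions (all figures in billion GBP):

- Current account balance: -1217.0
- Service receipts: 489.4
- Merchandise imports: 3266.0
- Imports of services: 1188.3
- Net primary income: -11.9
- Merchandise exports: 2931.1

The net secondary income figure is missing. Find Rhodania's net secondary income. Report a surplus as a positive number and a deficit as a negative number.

Current account = goods balance + services balance + net primary income + net secondary income
Sum of the known components = -1045.7
Net secondary income = CA - (known components) = -1217.0 - (-1045.7) = -171.3

-171.3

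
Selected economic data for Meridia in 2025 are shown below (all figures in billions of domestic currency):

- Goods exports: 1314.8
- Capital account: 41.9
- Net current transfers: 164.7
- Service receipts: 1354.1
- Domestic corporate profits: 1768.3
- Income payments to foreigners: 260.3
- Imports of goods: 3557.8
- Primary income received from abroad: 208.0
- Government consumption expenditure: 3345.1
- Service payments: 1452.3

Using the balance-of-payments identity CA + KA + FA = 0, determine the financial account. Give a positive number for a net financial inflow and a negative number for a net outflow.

2186.9

Goods balance = 1314.8 - 3557.8 = -2243.0
Services balance = 1354.1 - 1452.3 = -98.2
Trade balance (goods + services) = -2243.0 + (-98.2) = -2341.2
Net primary income = 208.0 - 260.3 = -52.3
Net secondary income = 164.7
Current account = -2341.2 + (-52.3) + 164.7 = -2228.8
Financial account = -(-2228.8 + 41.9) = 2186.9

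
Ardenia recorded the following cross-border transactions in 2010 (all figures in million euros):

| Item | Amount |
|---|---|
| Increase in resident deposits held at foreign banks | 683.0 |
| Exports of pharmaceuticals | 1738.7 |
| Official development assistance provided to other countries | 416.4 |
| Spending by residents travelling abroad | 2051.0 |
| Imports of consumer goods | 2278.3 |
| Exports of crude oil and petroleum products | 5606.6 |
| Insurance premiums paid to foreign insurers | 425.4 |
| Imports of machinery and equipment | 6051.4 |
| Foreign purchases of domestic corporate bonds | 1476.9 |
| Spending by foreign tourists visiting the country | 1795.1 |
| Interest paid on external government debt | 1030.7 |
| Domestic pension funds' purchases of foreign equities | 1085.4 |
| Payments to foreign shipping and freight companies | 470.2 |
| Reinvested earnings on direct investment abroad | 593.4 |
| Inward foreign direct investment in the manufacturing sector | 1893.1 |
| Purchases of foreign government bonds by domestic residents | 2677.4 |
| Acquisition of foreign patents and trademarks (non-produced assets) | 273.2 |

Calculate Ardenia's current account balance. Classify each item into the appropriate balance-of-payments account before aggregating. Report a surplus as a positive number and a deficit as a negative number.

-2989.6

Goods: 5606.6 + 1738.7 - 6051.4 - 2278.3 = -984.4
Services: -470.2 - 2051.0 + 1795.1 - 425.4 = -1151.5
Primary income: -1030.7 + 593.4 = -437.3
Secondary income: -416.4
Current account = (-984.4) + (-1151.5) + (-437.3) + (-416.4) = -2989.6
(Excluded from the current account — financial account: increase in resident deposits held at foreign banks 683.0, foreign purchases of domestic corporate bonds 1476.9, domestic pension funds' purchases of foreign equities 1085.4, inward foreign direct investment in the manufacturing sector 1893.1, purchases of foreign government bonds by domestic residents 2677.4; capital account: acquisition of foreign patents and trademarks (non-produced assets) 273.2.)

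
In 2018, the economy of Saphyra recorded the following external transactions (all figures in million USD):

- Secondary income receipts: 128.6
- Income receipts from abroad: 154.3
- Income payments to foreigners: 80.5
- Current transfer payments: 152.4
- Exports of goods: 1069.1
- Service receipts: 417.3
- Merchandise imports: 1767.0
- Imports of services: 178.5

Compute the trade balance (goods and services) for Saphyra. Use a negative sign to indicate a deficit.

-459.1

Goods balance = 1069.1 - 1767.0 = -697.9
Services balance = 417.3 - 178.5 = 238.8
Trade balance (goods + services) = -697.9 + 238.8 = -459.1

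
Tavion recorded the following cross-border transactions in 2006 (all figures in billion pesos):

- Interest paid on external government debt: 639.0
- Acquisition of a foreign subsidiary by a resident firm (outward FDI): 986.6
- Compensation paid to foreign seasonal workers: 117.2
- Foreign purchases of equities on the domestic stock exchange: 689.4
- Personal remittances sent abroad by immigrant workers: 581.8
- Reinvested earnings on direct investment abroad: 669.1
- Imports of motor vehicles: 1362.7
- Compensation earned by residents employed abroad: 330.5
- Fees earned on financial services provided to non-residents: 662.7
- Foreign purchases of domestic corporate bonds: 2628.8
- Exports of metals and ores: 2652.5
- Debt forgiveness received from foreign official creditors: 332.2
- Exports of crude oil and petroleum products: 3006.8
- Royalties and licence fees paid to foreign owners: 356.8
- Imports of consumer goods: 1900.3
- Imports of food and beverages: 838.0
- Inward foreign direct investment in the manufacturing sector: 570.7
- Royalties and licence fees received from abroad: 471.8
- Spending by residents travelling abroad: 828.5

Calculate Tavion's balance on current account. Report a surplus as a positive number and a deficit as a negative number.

1169.1

Goods: 2652.5 + 3006.8 - 838.0 - 1362.7 - 1900.3 = 1558.3
Services: 471.8 - 356.8 - 828.5 + 662.7 = -50.8
Primary income: 669.1 - 639.0 + 330.5 - 117.2 = 243.4
Secondary income: -581.8
Current account = 1558.3 + (-50.8) + 243.4 + (-581.8) = 1169.1
(Excluded from the current account — financial account: acquisition of a foreign subsidiary by a resident firm (outward FDI) 986.6, foreign purchases of equities on the domestic stock exchange 689.4, foreign purchases of domestic corporate bonds 2628.8, inward foreign direct investment in the manufacturing sector 570.7; capital account: debt forgiveness received from foreign official creditors 332.2.)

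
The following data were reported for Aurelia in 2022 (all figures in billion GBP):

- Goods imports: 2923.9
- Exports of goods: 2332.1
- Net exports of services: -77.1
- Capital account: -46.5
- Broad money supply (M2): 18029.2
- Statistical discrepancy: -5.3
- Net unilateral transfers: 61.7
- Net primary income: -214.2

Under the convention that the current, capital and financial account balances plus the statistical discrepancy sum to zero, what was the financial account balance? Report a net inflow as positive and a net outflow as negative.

873.2

Goods balance = 2332.1 - 2923.9 = -591.8
Services balance = -77.1
Trade balance (goods + services) = -591.8 + (-77.1) = -668.9
Net primary income = -214.2
Net secondary income = 61.7
Current account = -668.9 + (-214.2) + 61.7 = -821.4
Financial account = -(-821.4 + (-46.5) + (-5.3)) = 873.2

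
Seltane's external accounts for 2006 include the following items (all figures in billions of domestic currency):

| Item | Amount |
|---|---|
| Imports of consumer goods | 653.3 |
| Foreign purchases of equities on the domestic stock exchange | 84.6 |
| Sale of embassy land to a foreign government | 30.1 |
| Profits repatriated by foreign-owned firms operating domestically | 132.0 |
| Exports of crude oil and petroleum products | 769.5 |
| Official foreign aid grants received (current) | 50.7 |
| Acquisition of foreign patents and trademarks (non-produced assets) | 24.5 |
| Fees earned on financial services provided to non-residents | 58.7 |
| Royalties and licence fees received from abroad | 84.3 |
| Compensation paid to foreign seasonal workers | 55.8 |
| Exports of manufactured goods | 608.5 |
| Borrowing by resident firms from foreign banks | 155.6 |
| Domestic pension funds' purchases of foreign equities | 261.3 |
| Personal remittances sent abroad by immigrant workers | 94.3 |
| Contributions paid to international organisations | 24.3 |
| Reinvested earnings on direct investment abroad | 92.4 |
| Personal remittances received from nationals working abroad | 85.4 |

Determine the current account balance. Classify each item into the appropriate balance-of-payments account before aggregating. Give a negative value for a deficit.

Goods: 769.5 - 653.3 + 608.5 = 724.7
Services: 58.7 + 84.3 = 143.0
Primary income: -132.0 - 55.8 + 92.4 = -95.4
Secondary income: -94.3 + 85.4 + 50.7 - 24.3 = 17.5
Current account = 724.7 + 143.0 + (-95.4) + 17.5 = 789.8
(Excluded from the current account — financial account: foreign purchases of equities on the domestic stock exchange 84.6, borrowing by resident firms from foreign banks 155.6, domestic pension funds' purchases of foreign equities 261.3; capital account: sale of embassy land to a foreign government 30.1, acquisition of foreign patents and trademarks (non-produced assets) 24.5.)

789.8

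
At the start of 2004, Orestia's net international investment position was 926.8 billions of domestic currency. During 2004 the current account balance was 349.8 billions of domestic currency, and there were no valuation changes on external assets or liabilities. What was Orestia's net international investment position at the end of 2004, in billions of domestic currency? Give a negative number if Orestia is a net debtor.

1276.6

With no valuation effects, change in NIIP = current account = 349.8
End-of-year NIIP = 926.8 + 349.8 = 1276.6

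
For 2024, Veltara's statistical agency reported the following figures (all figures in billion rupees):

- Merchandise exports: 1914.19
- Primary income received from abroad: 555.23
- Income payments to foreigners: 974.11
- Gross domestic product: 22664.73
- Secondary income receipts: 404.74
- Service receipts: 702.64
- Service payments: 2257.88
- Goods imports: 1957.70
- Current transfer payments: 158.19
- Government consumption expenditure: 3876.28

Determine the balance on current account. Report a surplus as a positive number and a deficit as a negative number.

Goods balance = 1914.19 - 1957.70 = -43.51
Services balance = 702.64 - 2257.88 = -1555.24
Trade balance (goods + services) = -43.51 + (-1555.24) = -1598.75
Net primary income = 555.23 - 974.11 = -418.88
Net secondary income = 404.74 - 158.19 = 246.55
Current account = -1598.75 + (-418.88) + 246.55 = -1771.08

-1771.08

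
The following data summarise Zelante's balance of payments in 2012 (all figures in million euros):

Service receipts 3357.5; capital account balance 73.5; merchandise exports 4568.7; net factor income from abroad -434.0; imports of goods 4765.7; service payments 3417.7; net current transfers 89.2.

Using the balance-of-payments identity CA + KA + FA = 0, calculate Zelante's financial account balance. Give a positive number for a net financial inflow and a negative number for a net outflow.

528.5

Goods balance = 4568.7 - 4765.7 = -197.0
Services balance = 3357.5 - 3417.7 = -60.2
Trade balance (goods + services) = -197.0 + (-60.2) = -257.2
Net primary income = -434.0
Net secondary income = 89.2
Current account = -257.2 + (-434.0) + 89.2 = -602.0
Financial account = -(-602.0 + 73.5) = 528.5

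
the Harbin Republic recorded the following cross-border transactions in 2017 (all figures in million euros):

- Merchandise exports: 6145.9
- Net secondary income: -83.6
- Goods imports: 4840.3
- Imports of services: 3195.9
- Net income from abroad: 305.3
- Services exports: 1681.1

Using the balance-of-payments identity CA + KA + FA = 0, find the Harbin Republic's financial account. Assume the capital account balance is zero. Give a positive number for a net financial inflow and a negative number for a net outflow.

Goods balance = 6145.9 - 4840.3 = 1305.6
Services balance = 1681.1 - 3195.9 = -1514.8
Trade balance (goods + services) = 1305.6 + (-1514.8) = -209.2
Net primary income = 305.3
Net secondary income = -83.6
Current account = -209.2 + 305.3 + (-83.6) = 12.5
Financial account = -(12.5) = -12.5

-12.5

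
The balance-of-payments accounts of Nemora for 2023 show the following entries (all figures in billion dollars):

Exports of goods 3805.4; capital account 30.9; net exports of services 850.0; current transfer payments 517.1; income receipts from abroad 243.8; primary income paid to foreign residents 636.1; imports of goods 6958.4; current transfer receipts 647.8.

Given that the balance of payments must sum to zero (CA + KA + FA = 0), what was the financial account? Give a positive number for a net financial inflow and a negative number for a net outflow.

2533.7

Goods balance = 3805.4 - 6958.4 = -3153.0
Services balance = 850.0
Trade balance (goods + services) = -3153.0 + 850.0 = -2303.0
Net primary income = 243.8 - 636.1 = -392.3
Net secondary income = 647.8 - 517.1 = 130.7
Current account = -2303.0 + (-392.3) + 130.7 = -2564.6
Financial account = -(-2564.6 + 30.9) = 2533.7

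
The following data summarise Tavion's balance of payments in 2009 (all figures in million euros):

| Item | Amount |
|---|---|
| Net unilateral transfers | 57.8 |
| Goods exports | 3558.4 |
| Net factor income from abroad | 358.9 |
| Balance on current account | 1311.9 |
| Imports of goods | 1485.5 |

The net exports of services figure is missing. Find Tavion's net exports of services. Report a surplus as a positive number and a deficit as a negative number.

-1177.7

Current account = goods balance + services balance + net primary income + net secondary income
Sum of the known components = 2489.6
Net exports of services = CA - (known components) = 1311.9 - 2489.6 = -1177.7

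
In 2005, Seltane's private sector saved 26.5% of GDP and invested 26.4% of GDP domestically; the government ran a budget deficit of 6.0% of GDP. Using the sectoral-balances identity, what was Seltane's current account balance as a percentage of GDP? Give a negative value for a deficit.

-5.9

By the sectoral-balances identity, CA = (S_private - I) + (T - G).
Private balance = 26.5 - 26.4 = 0.1
Government balance (T - G) = -6.0
CA = 0.1 + (-6.0) = -5.9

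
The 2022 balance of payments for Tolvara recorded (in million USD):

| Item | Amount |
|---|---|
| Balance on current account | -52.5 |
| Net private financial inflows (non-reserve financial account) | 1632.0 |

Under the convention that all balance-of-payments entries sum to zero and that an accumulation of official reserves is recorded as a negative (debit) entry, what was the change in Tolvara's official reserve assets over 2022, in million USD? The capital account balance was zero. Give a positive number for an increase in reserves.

1579.5

Official reserve transactions balance = -((-52.5) + 1632.0) = -1579.5
An accumulation of reserves is recorded as a debit (negative entry), so the change in the stock of reserves is the negative of that balance.
Change in official reserves = -(-1579.5) = 1579.5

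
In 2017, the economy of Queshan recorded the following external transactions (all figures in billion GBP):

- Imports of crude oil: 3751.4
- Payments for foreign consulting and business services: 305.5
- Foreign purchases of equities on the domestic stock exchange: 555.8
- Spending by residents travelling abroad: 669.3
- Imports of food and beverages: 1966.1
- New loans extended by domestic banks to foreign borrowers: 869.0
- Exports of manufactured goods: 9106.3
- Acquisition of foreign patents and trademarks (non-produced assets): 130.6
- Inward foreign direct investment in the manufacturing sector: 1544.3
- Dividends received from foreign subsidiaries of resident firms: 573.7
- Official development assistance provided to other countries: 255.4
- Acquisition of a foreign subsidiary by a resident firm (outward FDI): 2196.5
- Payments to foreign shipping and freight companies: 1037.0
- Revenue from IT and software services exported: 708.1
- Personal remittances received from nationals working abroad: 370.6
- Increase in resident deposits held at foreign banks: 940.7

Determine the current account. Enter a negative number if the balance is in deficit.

2774.0

Goods: -3751.4 - 1966.1 + 9106.3 = 3388.8
Services: -669.3 - 1037.0 - 305.5 + 708.1 = -1303.7
Primary income: 573.7
Secondary income: -255.4 + 370.6 = 115.2
Current account = 3388.8 + (-1303.7) + 573.7 + 115.2 = 2774.0
(Excluded from the current account — financial account: foreign purchases of equities on the domestic stock exchange 555.8, new loans extended by domestic banks to foreign borrowers 869.0, inward foreign direct investment in the manufacturing sector 1544.3, acquisition of a foreign subsidiary by a resident firm (outward FDI) 2196.5, increase in resident deposits held at foreign banks 940.7; capital account: acquisition of foreign patents and trademarks (non-produced assets) 130.6.)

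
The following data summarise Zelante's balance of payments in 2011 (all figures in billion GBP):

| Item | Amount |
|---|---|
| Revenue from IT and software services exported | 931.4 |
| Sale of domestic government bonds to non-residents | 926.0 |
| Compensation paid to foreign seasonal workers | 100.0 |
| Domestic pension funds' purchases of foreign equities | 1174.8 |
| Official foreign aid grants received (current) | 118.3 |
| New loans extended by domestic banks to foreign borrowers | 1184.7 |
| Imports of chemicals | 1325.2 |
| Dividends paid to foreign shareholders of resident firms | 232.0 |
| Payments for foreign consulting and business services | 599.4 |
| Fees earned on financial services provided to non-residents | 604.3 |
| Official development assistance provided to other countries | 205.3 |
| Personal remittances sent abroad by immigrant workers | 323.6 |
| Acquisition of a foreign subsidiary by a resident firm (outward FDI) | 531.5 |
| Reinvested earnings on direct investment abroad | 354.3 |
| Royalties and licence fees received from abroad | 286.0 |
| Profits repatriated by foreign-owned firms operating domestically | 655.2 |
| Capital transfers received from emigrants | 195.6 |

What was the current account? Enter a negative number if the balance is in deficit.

-1146.4

Goods: -1325.2
Services: 931.4 - 599.4 + 286.0 + 604.3 = 1222.3
Primary income: -100.0 + 354.3 - 232.0 - 655.2 = -632.9
Secondary income: -205.3 - 323.6 + 118.3 = -410.6
Current account = (-1325.2) + 1222.3 + (-632.9) + (-410.6) = -1146.4
(Excluded from the current account — financial account: sale of domestic government bonds to non-residents 926.0, domestic pension funds' purchases of foreign equities 1174.8, new loans extended by domestic banks to foreign borrowers 1184.7, acquisition of a foreign subsidiary by a resident firm (outward FDI) 531.5; capital account: capital transfers received from emigrants 195.6.)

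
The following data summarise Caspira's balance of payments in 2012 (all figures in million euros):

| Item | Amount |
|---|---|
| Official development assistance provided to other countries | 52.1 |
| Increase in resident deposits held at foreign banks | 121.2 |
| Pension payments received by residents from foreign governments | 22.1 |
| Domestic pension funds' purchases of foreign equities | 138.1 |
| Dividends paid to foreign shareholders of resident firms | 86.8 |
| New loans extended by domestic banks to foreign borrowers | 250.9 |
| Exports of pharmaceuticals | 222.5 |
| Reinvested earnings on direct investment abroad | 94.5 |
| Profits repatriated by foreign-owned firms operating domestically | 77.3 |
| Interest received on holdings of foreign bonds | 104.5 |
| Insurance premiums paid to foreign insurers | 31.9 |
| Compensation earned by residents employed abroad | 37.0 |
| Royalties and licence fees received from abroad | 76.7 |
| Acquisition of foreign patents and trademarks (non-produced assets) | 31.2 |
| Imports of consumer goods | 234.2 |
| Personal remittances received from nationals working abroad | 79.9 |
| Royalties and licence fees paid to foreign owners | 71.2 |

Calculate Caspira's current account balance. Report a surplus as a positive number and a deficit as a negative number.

Goods: -234.2 + 222.5 = -11.7
Services: 76.7 - 71.2 - 31.9 = -26.4
Primary income: 104.5 - 86.8 + 94.5 - 77.3 + 37.0 = 71.9
Secondary income: -52.1 + 79.9 + 22.1 = 49.9
Current account = (-11.7) + (-26.4) + 71.9 + 49.9 = 83.7
(Excluded from the current account — financial account: increase in resident deposits held at foreign banks 121.2, domestic pension funds' purchases of foreign equities 138.1, new loans extended by domestic banks to foreign borrowers 250.9; capital account: acquisition of foreign patents and trademarks (non-produced assets) 31.2.)

83.7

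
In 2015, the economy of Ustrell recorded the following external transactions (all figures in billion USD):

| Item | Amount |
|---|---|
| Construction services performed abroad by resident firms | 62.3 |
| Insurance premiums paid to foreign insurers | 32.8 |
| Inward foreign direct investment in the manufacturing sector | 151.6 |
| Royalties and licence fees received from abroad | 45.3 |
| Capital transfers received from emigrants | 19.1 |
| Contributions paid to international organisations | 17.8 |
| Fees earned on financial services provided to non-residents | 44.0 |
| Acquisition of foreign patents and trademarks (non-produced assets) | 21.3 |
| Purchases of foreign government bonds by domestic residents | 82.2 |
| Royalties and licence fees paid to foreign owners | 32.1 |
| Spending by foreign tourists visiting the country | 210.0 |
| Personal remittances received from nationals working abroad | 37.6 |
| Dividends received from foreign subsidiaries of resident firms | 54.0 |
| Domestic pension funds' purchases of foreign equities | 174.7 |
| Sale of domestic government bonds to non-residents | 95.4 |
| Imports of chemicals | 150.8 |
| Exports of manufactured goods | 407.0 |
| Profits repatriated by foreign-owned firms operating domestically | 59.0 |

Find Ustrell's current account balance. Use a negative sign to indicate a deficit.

567.7

Goods: 407.0 - 150.8 = 256.2
Services: 45.3 - 32.1 + 62.3 - 32.8 + 210.0 + 44.0 = 296.7
Primary income: -59.0 + 54.0 = -5.0
Secondary income: -17.8 + 37.6 = 19.8
Current account = 256.2 + 296.7 + (-5.0) + 19.8 = 567.7
(Excluded from the current account — financial account: inward foreign direct investment in the manufacturing sector 151.6, purchases of foreign government bonds by domestic residents 82.2, domestic pension funds' purchases of foreign equities 174.7, sale of domestic government bonds to non-residents 95.4; capital account: capital transfers received from emigrants 19.1, acquisition of foreign patents and trademarks (non-produced assets) 21.3.)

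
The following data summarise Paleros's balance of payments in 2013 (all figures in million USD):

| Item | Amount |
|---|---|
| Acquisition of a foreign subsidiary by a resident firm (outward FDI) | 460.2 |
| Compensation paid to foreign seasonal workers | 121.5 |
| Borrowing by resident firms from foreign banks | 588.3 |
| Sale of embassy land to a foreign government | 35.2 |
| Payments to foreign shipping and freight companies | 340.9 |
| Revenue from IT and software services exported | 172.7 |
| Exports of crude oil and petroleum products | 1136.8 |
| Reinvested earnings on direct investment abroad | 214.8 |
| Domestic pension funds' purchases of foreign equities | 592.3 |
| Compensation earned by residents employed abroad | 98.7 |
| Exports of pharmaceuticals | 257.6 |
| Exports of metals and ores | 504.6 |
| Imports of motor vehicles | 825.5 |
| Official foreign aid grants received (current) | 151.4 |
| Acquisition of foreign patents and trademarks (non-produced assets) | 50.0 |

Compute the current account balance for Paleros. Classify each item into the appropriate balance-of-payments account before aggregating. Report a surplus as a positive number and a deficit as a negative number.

Goods: -825.5 + 1136.8 + 504.6 + 257.6 = 1073.5
Services: 172.7 - 340.9 = -168.2
Primary income: 98.7 - 121.5 + 214.8 = 192.0
Secondary income: 151.4
Current account = 1073.5 + (-168.2) + 192.0 + 151.4 = 1248.7
(Excluded from the current account — financial account: acquisition of a foreign subsidiary by a resident firm (outward FDI) 460.2, borrowing by resident firms from foreign banks 588.3, domestic pension funds' purchases of foreign equities 592.3; capital account: sale of embassy land to a foreign government 35.2, acquisition of foreign patents and trademarks (non-produced assets) 50.0.)

1248.7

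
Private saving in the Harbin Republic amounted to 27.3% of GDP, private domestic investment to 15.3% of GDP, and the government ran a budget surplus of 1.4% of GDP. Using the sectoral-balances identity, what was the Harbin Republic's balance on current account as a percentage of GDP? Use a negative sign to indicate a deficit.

By the sectoral-balances identity, CA = (S_private - I) + (T - G).
Private balance = 27.3 - 15.3 = 12.0
Government balance (T - G) = 1.4
CA = 12.0 + 1.4 = 13.4

13.4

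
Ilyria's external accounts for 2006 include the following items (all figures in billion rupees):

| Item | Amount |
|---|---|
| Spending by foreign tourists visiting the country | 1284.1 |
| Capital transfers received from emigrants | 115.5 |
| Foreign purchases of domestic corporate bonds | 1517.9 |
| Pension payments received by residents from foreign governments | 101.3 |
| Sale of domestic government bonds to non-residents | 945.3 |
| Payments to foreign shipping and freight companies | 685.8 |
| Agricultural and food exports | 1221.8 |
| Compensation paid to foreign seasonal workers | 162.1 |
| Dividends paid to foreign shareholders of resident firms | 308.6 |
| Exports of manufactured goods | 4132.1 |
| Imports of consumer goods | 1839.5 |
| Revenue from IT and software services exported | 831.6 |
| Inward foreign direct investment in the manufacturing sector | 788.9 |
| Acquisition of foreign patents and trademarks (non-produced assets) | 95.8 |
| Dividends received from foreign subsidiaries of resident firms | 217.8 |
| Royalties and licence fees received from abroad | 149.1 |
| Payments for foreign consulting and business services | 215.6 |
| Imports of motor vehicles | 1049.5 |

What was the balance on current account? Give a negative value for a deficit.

3676.7

Goods: -1049.5 - 1839.5 + 1221.8 + 4132.1 = 2464.9
Services: -215.6 - 685.8 + 831.6 + 149.1 + 1284.1 = 1363.4
Primary income: -162.1 + 217.8 - 308.6 = -252.9
Secondary income: 101.3
Current account = 2464.9 + 1363.4 + (-252.9) + 101.3 = 3676.7
(Excluded from the current account — capital account: capital transfers received from emigrants 115.5, acquisition of foreign patents and trademarks (non-produced assets) 95.8; financial account: foreign purchases of domestic corporate bonds 1517.9, sale of domestic government bonds to non-residents 945.3, inward foreign direct investment in the manufacturing sector 788.9.)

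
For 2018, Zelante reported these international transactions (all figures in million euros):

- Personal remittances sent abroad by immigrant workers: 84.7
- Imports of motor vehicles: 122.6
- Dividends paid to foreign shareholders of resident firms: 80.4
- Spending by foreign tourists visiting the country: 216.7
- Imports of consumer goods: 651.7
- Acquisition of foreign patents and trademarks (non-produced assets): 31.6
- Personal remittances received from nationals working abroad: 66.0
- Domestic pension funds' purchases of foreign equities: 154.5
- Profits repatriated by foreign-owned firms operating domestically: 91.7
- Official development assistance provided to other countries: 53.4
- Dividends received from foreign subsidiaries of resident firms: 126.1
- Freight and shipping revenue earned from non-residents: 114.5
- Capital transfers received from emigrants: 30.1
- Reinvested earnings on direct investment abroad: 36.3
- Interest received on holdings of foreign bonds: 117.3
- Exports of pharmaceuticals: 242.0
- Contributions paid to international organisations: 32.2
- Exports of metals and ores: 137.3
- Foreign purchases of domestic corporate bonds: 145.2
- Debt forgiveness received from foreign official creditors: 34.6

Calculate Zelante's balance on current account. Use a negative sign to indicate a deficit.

-60.5

Goods: -122.6 + 242.0 + 137.3 - 651.7 = -395.0
Services: 114.5 + 216.7 = 331.2
Primary income: -80.4 + 36.3 - 91.7 + 117.3 + 126.1 = 107.6
Secondary income: -32.2 - 84.7 - 53.4 + 66.0 = -104.3
Current account = (-395.0) + 331.2 + 107.6 + (-104.3) = -60.5
(Excluded from the current account — capital account: acquisition of foreign patents and trademarks (non-produced assets) 31.6, capital transfers received from emigrants 30.1, debt forgiveness received from foreign official creditors 34.6; financial account: domestic pension funds' purchases of foreign equities 154.5, foreign purchases of domestic corporate bonds 145.2.)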